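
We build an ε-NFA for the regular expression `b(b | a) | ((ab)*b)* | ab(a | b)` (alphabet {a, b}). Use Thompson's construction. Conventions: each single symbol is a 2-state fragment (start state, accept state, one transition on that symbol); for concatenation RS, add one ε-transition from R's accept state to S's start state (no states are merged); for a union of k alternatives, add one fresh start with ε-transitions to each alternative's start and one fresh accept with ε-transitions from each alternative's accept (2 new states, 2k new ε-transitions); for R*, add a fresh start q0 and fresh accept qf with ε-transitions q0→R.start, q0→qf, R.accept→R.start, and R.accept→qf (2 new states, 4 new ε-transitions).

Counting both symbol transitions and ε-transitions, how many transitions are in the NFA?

Per subexpression:
Each of the 10 symbol leaves contributes 1 transition (1 symbol, 0 ε).
  b | a = 6 transitions (2 symbol, 4 ε)
  b(b | a) = 8 transitions (3 symbol, 5 ε)
  ab = 3 transitions (2 symbol, 1 ε)
  (ab)* = 7 transitions (2 symbol, 5 ε)
  (ab)*b = 9 transitions (3 symbol, 6 ε)
  ((ab)*b)* = 13 transitions (3 symbol, 10 ε)
  a | b = 6 transitions (2 symbol, 4 ε)
  ab(a | b) = 10 transitions (4 symbol, 6 ε)
  b(b | a) | ((ab)*b)* | ab(a | b) = 37 transitions (10 symbol, 27 ε)

37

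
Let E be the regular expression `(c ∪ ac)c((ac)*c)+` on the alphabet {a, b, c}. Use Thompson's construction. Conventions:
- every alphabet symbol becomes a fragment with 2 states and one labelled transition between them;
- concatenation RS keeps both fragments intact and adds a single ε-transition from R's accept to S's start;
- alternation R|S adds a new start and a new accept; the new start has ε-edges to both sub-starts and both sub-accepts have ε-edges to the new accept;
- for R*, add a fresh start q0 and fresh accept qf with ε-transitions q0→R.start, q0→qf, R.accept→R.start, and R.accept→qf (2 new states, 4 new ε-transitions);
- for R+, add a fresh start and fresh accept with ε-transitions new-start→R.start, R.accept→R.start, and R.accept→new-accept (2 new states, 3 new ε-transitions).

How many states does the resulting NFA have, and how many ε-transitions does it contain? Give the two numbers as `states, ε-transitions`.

Per subexpression:
Each of the 7 symbol leaves contributes 2 states and 0 ε-transitions.
  ac — 4 states, 1 ε-transition
  c ∪ ac — 8 states, 5 ε-transitions
  ac — 4 states, 1 ε-transition
  (ac)* — 6 states, 5 ε-transitions
  (ac)*c — 8 states, 6 ε-transitions
  ((ac)*c)+ — 10 states, 9 ε-transitions
  (c ∪ ac)c((ac)*c)+ — 20 states, 16 ε-transitions

20, 16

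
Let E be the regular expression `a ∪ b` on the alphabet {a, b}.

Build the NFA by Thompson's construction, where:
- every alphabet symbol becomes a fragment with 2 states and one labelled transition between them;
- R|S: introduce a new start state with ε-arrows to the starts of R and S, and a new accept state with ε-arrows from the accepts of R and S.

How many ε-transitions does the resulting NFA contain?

4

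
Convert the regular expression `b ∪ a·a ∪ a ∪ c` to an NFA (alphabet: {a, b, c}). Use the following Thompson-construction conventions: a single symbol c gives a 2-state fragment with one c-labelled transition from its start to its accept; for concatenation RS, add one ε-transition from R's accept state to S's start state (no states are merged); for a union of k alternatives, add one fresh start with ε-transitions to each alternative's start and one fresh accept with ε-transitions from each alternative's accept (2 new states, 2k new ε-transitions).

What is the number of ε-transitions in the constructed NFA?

By structural recursion:
Each of the 5 symbol leaves contributes 0 ε-transitions.
  a·a — 1 ε-transition
  b ∪ a·a ∪ a ∪ c — 9 ε-transitions

9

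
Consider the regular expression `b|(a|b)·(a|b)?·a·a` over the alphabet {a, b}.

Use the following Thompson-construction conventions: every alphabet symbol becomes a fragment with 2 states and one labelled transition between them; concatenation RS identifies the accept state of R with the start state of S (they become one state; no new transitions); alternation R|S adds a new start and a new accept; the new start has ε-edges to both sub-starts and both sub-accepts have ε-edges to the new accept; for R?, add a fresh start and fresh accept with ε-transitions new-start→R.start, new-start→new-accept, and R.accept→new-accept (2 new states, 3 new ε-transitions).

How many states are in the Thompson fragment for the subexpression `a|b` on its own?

Fragment for `a|b`:
Each of the 2 symbol leaves contributes a 2-state fragment.
  a|b — 6 states

6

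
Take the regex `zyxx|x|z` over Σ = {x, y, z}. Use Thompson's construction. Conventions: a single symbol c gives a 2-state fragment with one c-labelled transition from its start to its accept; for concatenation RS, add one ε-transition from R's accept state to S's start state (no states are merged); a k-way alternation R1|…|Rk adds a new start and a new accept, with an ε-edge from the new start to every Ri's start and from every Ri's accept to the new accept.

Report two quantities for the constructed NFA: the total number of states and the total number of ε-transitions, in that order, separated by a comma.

14, 9

By structural recursion:
Each of the 6 symbol leaves contributes 2 states and 0 ε-transitions.
  zyxx — 8 states, 3 ε-transitions
  zyxx|x|z — 14 states, 9 ε-transitions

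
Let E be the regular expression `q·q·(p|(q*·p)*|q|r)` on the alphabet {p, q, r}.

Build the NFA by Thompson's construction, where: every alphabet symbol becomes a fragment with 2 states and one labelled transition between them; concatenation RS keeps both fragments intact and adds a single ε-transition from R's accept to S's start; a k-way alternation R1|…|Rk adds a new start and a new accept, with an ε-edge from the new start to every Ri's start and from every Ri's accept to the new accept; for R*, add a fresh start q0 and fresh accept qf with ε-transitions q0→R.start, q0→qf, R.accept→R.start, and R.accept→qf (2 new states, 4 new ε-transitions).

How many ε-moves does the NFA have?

Bottom-up over the parse tree:
Each of the 7 symbol leaves contributes 0 ε-transitions.
  q* → 4 ε-transitions
  q*·p → 5 ε-transitions
  (q*·p)* → 9 ε-transitions
  p|(q*·p)*|q|r → 17 ε-transitions
  q·q·(p|(q*·p)*|q|r) → 19 ε-transitions

19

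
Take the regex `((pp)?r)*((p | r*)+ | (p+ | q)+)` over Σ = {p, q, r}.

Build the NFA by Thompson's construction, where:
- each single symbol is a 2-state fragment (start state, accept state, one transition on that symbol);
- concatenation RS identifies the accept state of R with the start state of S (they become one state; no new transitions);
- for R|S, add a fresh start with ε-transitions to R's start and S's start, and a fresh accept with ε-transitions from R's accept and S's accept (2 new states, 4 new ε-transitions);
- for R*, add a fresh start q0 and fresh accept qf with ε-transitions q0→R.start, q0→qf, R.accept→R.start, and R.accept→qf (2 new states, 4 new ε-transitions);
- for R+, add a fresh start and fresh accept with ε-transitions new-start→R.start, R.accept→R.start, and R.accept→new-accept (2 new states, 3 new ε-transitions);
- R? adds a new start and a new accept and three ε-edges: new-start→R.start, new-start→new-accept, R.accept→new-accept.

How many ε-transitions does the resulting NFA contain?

32

Building bottom-up:
Each of the 7 symbol leaves contributes 0 ε-transitions.
  pp — 0 ε-transitions
  (pp)? — 3 ε-transitions
  (pp)?r — 3 ε-transitions
  ((pp)?r)* — 7 ε-transitions
  r* — 4 ε-transitions
  p | r* — 8 ε-transitions
  (p | r*)+ — 11 ε-transitions
  p+ — 3 ε-transitions
  p+ | q — 7 ε-transitions
  (p+ | q)+ — 10 ε-transitions
  (p | r*)+ | (p+ | q)+ — 25 ε-transitions
  ((pp)?r)*((p | r*)+ | (p+ | q)+) — 32 ε-transitions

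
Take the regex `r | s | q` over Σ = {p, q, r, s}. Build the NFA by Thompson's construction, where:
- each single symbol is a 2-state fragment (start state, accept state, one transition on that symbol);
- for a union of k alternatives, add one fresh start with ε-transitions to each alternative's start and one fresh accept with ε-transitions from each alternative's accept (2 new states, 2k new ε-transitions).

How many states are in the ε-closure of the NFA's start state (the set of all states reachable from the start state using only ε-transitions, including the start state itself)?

4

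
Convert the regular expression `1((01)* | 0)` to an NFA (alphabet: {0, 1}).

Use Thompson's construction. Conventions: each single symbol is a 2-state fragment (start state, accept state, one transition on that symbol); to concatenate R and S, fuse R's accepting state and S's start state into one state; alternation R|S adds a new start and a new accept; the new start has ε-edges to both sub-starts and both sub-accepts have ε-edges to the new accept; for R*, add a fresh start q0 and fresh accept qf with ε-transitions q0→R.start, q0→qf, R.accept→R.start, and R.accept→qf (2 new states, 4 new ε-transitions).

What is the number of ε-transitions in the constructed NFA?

8

Bottom-up over the parse tree:
Each of the 4 symbol leaves contributes 0 ε-transitions.
  01 — 0 ε-transitions
  (01)* — 4 ε-transitions
  (01)* | 0 — 8 ε-transitions
  1((01)* | 0) — 8 ε-transitions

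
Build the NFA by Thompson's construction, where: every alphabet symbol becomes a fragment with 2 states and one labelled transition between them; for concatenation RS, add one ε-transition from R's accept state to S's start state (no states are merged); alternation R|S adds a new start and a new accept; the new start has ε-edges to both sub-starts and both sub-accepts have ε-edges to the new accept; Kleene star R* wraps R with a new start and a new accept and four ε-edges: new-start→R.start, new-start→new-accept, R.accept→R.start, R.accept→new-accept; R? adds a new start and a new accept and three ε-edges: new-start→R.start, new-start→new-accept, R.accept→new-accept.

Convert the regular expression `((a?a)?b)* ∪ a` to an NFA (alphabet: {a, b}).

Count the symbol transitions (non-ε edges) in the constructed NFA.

Recursing over subexpressions:
Each of the 4 symbol leaves contributes exactly 1 symbol transition.
  a? : 1 symbol transition
  a?a : 2 symbol transitions
  (a?a)? : 2 symbol transitions
  (a?a)?b : 3 symbol transitions
  ((a?a)?b)* : 3 symbol transitions
  ((a?a)?b)* ∪ a : 4 symbol transitions

4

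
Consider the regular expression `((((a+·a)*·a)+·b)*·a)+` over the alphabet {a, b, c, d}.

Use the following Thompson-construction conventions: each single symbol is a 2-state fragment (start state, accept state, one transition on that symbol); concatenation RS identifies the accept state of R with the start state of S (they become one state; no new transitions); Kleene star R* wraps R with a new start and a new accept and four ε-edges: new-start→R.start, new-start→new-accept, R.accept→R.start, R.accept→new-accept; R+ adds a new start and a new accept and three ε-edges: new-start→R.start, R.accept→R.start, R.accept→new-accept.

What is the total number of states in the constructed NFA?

Bottom-up over the parse tree:
Each of the 5 symbol leaves contributes a 2-state fragment.
  a+ → 4 states
  a+·a → 5 states
  (a+·a)* → 7 states
  (a+·a)*·a → 8 states
  ((a+·a)*·a)+ → 10 states
  ((a+·a)*·a)+·b → 11 states
  (((a+·a)*·a)+·b)* → 13 states
  (((a+·a)*·a)+·b)*·a → 14 states
  ((((a+·a)*·a)+·b)*·a)+ → 16 states

16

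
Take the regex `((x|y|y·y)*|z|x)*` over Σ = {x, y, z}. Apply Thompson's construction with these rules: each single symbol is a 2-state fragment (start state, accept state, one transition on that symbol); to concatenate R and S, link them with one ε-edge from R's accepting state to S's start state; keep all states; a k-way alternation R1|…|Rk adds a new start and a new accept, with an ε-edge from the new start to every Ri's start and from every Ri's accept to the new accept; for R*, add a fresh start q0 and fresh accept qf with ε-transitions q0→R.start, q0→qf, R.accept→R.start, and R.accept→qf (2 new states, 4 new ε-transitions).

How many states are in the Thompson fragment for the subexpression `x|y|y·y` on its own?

Fragment for `x|y|y·y`:
Each of the 4 symbol leaves contributes a 2-state fragment.
  y·y — 4 states
  x|y|y·y — 10 states

10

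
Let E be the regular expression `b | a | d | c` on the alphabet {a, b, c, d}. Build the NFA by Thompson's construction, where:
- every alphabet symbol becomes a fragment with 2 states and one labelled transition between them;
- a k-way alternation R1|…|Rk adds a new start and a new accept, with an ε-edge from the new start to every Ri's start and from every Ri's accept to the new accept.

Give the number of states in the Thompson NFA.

Recursing over subexpressions:
Each of the 4 symbol leaves contributes a 2-state fragment.
  b | a | d | c → 10 states

10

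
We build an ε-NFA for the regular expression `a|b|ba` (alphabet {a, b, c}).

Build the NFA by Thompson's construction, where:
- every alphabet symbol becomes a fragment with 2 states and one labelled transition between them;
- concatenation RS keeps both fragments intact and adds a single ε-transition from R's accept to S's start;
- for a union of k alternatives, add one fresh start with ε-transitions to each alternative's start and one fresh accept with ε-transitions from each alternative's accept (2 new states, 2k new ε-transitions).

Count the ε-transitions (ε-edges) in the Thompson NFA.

Per subexpression:
Each of the 4 symbol leaves contributes 0 ε-transitions.
  ba : 1 ε-transition
  a|b|ba : 7 ε-transitions

7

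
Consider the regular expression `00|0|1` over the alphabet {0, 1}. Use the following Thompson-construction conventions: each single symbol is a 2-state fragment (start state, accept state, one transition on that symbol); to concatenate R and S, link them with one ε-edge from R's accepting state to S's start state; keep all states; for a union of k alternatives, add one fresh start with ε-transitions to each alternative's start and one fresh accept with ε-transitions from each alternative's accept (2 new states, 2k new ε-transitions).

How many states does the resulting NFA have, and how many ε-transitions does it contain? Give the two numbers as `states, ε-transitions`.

Bottom-up over the parse tree:
Each of the 4 symbol leaves contributes 2 states and 0 ε-transitions.
  00 : 4 states, 1 ε-transition
  00|0|1 : 10 states, 7 ε-transitions

10, 7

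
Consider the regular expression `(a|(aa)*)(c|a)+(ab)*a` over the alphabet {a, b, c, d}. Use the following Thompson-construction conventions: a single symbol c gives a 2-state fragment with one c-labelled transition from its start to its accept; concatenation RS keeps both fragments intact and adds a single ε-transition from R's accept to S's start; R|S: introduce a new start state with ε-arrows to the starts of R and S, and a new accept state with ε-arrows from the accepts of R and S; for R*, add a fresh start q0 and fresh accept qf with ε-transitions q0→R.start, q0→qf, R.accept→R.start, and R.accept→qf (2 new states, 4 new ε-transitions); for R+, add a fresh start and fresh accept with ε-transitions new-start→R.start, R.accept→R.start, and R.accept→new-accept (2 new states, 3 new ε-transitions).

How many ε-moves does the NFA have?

Bottom-up over the parse tree:
Each of the 8 symbol leaves contributes 0 ε-transitions.
  aa = 1 ε-transition
  (aa)* = 5 ε-transitions
  a|(aa)* = 9 ε-transitions
  c|a = 4 ε-transitions
  (c|a)+ = 7 ε-transitions
  ab = 1 ε-transition
  (ab)* = 5 ε-transitions
  (a|(aa)*)(c|a)+(ab)*a = 24 ε-transitions

24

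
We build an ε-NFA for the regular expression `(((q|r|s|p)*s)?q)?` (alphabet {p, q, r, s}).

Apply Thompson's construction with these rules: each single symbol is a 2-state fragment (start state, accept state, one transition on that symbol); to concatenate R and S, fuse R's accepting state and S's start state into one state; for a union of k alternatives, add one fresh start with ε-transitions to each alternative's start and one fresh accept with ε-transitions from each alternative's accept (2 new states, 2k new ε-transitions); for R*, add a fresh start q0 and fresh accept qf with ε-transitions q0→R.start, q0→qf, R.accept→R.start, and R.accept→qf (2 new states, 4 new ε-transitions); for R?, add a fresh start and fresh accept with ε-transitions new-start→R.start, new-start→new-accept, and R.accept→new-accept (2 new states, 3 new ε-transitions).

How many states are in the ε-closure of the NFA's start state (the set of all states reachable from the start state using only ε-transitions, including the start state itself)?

Let C(F) = |ε-closure(F.start)| within fragment F, and note whether F accepts ε. Symbol fragments have C = 1 and do not accept ε. Then:
  q|r|s|p : C = 1 + 1 + 1 + 1 + 1 = 5 (the new accept is not ε-reachable since no branch accepts ε)
  (q|r|s|p)* : C = 1 (new start) + 5 (body) + 1 (new accept) = 7
  (q|r|s|p)*s : the left operand accepts ε, so the closure extends into the next operand (the shared merged state is already counted); C = 7 + (1−1) = 7
  ((q|r|s|p)*s)? : C = 1 (new start) + 7 (body) + 1 (new accept, via ε) = 9
  ((q|r|s|p)*s)?q : C = 9 + (1−1) = 9 (closure spills across the concat boundary because the left factor accepts ε)
  (((q|r|s|p)*s)?q)? : C = 1 (new start) + 9 (body) + 1 (new accept, via ε) = 11

11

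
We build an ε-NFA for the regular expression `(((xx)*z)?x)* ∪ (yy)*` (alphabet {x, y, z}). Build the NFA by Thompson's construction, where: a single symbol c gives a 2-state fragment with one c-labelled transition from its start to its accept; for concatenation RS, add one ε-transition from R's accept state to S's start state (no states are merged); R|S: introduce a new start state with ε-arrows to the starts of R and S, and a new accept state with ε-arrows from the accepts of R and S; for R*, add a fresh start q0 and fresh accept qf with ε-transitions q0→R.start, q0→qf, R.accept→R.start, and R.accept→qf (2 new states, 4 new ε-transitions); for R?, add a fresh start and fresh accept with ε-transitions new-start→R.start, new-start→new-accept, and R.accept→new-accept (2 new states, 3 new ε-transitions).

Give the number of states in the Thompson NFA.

By structural recursion:
Each of the 6 symbol leaves contributes a 2-state fragment.
  xx : 4 states
  (xx)* : 6 states
  (xx)*z : 8 states
  ((xx)*z)? : 10 states
  ((xx)*z)?x : 12 states
  (((xx)*z)?x)* : 14 states
  yy : 4 states
  (yy)* : 6 states
  (((xx)*z)?x)* ∪ (yy)* : 22 states

22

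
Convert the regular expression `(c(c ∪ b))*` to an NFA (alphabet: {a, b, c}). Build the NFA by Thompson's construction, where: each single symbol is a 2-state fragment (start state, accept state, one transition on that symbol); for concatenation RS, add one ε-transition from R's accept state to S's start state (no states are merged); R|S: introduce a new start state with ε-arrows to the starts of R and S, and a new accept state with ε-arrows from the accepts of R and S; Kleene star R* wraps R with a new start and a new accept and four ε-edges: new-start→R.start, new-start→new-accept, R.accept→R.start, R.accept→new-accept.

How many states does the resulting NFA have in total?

10

Recursing over subexpressions:
Each of the 3 symbol leaves contributes a 2-state fragment.
  c ∪ b → 6 states
  c(c ∪ b) → 8 states
  (c(c ∪ b))* → 10 states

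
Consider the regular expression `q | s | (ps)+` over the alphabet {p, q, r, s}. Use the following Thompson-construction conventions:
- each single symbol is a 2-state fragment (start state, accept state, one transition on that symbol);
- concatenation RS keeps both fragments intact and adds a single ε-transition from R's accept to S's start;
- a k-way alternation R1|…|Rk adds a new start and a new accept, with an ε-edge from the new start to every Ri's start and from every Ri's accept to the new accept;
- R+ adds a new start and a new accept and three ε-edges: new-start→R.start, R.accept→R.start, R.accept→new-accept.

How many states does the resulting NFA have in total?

12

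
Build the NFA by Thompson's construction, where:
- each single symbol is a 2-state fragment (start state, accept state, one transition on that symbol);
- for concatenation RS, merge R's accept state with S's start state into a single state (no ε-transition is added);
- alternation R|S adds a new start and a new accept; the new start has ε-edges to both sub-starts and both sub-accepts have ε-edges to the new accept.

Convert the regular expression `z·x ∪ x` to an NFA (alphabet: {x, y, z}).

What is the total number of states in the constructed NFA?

Bottom-up over the parse tree:
Each of the 3 symbol leaves contributes a 2-state fragment.
  z·x — 3 states
  z·x ∪ x — 7 states

7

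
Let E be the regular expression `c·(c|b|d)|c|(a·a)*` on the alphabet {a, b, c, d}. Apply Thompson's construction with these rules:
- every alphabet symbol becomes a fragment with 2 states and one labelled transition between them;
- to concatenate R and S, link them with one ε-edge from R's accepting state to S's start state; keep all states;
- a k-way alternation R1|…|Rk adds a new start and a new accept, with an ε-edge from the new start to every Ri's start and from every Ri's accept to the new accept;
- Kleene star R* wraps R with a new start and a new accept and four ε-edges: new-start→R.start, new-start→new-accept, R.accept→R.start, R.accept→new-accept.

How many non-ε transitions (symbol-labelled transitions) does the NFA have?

7

Building bottom-up:
Each of the 7 symbol leaves contributes exactly 1 symbol transition.
  c|b|d : 3 symbol transitions
  c·(c|b|d) : 4 symbol transitions
  a·a : 2 symbol transitions
  (a·a)* : 2 symbol transitions
  c·(c|b|d)|c|(a·a)* : 7 symbol transitions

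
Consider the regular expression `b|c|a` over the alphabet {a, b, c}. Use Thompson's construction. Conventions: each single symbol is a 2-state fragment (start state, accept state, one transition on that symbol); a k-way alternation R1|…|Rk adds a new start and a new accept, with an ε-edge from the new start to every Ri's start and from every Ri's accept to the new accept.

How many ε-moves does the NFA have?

6

Bottom-up over the parse tree:
Each of the 3 symbol leaves contributes 0 ε-transitions.
  b|c|a → 6 ε-transitions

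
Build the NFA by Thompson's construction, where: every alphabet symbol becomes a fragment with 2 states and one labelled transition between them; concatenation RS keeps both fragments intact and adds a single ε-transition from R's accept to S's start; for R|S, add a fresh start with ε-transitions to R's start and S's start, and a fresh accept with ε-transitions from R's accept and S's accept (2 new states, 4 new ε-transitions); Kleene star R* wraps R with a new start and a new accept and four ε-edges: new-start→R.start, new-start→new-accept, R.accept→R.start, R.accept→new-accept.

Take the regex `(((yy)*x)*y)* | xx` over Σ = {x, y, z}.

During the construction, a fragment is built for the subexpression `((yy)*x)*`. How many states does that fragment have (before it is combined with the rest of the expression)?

Fragment for `((yy)*x)*`:
Each of the 3 symbol leaves contributes a 2-state fragment.
  yy → 4 states
  (yy)* → 6 states
  (yy)*x → 8 states
  ((yy)*x)* → 10 states

10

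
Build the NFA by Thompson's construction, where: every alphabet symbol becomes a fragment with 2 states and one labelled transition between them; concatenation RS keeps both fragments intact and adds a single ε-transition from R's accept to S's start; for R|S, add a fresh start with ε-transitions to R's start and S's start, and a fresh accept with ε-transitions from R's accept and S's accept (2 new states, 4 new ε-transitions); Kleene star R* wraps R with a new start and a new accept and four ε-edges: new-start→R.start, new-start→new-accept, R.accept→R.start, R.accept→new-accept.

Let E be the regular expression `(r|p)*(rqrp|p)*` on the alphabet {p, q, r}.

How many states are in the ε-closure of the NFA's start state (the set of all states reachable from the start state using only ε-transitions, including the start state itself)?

Let C(F) = |ε-closure(F.start)| within fragment F, and note whether F accepts ε. Symbol fragments have C = 1 and do not accept ε. Then:
  r|p → new start ε-reaches every alternative's start; none of them accept ε, so the new accept is not reached: C = 1 + 1 + 1 = 3
  (r|p)* → C = 1 (new start) + 3 (body) + 1 (new accept) = 5
  rqrp → C equals the left operand's closure size = 1 (its accept is not ε-reachable, so the closure stops there)
  rqrp|p → new start ε-reaches every alternative's start; none of them accept ε, so the new accept is not reached: C = 1 + 1 + 1 = 3
  (rqrp|p)* → the star's fresh start ε-reaches both the body's start and the fresh accept: C = 2 + 3 = 5
  (r|p)*(rqrp|p)* → the left operand accepts ε, so the closure extends into the next operand (via the concat ε-link); C = 5 + 5 = 10

10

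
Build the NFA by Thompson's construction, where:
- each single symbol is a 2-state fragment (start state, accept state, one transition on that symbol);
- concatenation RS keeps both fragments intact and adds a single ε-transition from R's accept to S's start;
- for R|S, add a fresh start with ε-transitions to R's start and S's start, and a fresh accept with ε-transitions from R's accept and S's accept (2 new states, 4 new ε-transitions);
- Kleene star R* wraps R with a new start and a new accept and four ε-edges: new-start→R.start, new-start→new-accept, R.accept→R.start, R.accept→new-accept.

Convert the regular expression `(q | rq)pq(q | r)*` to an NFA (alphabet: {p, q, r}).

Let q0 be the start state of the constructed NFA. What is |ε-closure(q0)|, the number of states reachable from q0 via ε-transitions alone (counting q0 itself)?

Compute the ε-closure size of each fragment's start state recursively; a symbol fragment's start has no outgoing ε-edge, so its closure is just itself (size 1).
  rq : same as the first factor's closure: |closure| = 1
  q | rq : new start ε-reaches every alternative's start; none of them accept ε, so the new accept is not reached: |closure| = 1 + 1 + 1 = 3
  q | r : |closure| = 1 + 1 + 1 = 3 (the new accept is not ε-reachable since no branch accepts ε)
  (q | r)* : |closure| = 1 (new start) + 3 (body) + 1 (new accept) = 5
  (q | rq)pq(q | r)* : |closure| equals the left operand's closure size = 3 (its accept is not ε-reachable, so the closure stops there)

3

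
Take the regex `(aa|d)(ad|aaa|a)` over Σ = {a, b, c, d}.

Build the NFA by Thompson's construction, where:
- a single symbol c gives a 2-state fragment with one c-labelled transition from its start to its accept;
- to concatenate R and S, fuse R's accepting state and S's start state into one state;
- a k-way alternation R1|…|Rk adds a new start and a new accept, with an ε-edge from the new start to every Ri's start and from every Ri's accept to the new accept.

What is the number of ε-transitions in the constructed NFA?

10

Building bottom-up:
Each of the 9 symbol leaves contributes 0 ε-transitions.
  aa = 0 ε-transitions
  aa|d = 4 ε-transitions
  ad = 0 ε-transitions
  aaa = 0 ε-transitions
  ad|aaa|a = 6 ε-transitions
  (aa|d)(ad|aaa|a) = 10 ε-transitions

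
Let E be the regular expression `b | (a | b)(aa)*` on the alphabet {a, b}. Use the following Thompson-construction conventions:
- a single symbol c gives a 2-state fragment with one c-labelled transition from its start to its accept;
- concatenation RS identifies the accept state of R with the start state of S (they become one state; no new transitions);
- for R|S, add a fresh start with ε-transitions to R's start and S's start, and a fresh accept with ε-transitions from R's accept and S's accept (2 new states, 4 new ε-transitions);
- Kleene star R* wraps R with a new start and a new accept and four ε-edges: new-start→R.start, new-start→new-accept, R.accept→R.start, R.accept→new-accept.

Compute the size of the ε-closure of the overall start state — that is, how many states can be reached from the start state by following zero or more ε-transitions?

5

Work bottom-up. For each fragment F, track |ε-closure(F.start)| and whether F's accept lies in that closure (i.e. whether F accepts ε). A single-symbol fragment has closure size 1 and does not accept ε.
  a | b — |closure| = 1 + 1 + 1 = 3 (the new accept is not ε-reachable since no branch accepts ε)
  aa — |closure| equals the left operand's closure size = 1 (its accept is not ε-reachable, so the closure stops there)
  (aa)* — the star's fresh start ε-reaches both the body's start and the fresh accept: |closure| = 2 + 1 = 3
  (a | b)(aa)* — same as the first factor's closure: |closure| = 3
  b | (a | b)(aa)* — |closure| = 1 + 1 + 3 = 5 (the new accept is not ε-reachable since no branch accepts ε)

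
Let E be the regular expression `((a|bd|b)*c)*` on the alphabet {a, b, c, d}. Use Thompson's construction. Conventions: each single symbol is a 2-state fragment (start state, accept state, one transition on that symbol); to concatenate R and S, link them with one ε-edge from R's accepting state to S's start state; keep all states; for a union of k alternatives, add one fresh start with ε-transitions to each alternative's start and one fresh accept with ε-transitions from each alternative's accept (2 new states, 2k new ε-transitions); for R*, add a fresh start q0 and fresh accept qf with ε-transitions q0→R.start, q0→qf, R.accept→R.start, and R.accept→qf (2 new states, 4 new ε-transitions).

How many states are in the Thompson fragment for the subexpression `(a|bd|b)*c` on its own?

14

Fragment for `(a|bd|b)*c`:
Each of the 5 symbol leaves contributes a 2-state fragment.
  bd → 4 states
  a|bd|b → 10 states
  (a|bd|b)* → 12 states
  (a|bd|b)*c → 14 states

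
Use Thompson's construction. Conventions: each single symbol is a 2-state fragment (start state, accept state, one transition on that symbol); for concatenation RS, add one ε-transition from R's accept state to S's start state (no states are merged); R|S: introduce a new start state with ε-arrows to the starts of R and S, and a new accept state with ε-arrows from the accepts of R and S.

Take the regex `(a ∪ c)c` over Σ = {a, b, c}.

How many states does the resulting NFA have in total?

8

Recursing over subexpressions:
Each of the 3 symbol leaves contributes a 2-state fragment.
  a ∪ c : 6 states
  (a ∪ c)c : 8 states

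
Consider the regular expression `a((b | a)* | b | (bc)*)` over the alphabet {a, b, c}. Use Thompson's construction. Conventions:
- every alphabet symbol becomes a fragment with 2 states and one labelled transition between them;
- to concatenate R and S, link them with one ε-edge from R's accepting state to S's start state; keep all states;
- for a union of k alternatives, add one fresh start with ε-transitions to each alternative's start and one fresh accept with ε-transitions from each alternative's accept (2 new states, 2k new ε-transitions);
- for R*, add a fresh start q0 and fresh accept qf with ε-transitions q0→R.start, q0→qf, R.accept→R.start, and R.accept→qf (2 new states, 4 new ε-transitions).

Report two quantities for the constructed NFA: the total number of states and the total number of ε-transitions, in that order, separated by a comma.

20, 20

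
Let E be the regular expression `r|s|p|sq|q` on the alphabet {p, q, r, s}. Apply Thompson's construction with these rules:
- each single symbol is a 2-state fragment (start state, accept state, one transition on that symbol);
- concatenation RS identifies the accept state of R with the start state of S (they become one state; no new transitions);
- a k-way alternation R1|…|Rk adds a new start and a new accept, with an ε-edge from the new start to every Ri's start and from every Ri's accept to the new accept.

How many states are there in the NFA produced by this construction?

13

Recursing over subexpressions:
Each of the 6 symbol leaves contributes a 2-state fragment.
  sq = 3 states
  r|s|p|sq|q = 13 states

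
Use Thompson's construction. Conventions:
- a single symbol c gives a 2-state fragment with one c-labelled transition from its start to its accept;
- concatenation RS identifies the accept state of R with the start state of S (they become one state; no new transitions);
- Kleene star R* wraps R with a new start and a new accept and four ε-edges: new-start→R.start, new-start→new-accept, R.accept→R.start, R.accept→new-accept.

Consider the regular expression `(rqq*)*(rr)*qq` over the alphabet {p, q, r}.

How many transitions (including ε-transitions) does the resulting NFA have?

Bottom-up over the parse tree:
Each of the 7 symbol leaves contributes 1 transition (1 symbol, 0 ε).
  q* : 5 transitions (1 symbol, 4 ε)
  rqq* : 7 transitions (3 symbol, 4 ε)
  (rqq*)* : 11 transitions (3 symbol, 8 ε)
  rr : 2 transitions (2 symbol, 0 ε)
  (rr)* : 6 transitions (2 symbol, 4 ε)
  (rqq*)*(rr)*qq : 19 transitions (7 symbol, 12 ε)

19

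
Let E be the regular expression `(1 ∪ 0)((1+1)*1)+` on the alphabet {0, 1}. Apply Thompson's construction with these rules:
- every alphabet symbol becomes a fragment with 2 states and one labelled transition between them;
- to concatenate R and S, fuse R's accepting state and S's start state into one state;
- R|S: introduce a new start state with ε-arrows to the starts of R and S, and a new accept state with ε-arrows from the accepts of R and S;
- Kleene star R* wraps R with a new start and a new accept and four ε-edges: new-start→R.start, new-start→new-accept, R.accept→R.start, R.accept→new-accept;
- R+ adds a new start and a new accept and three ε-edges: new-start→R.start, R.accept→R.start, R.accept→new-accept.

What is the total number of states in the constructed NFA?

By structural recursion:
Each of the 5 symbol leaves contributes a 2-state fragment.
  1 ∪ 0 — 6 states
  1+ — 4 states
  1+1 — 5 states
  (1+1)* — 7 states
  (1+1)*1 — 8 states
  ((1+1)*1)+ — 10 states
  (1 ∪ 0)((1+1)*1)+ — 15 states

15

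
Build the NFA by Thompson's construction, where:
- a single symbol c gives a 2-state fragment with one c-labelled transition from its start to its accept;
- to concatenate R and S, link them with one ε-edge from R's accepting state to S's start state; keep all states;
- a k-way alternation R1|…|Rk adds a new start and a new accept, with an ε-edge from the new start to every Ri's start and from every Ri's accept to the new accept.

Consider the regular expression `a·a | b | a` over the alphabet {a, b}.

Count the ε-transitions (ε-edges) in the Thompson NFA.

Building bottom-up:
Each of the 4 symbol leaves contributes 0 ε-transitions.
  a·a : 1 ε-transition
  a·a | b | a : 7 ε-transitions

7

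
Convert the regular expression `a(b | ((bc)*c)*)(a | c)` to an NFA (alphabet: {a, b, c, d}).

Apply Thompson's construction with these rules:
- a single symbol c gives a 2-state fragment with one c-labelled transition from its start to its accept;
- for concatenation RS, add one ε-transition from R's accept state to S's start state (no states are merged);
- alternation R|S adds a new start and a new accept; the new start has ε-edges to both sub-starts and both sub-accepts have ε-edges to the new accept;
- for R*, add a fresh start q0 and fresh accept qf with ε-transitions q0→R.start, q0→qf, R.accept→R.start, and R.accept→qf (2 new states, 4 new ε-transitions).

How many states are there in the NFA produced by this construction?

22

Recursing over subexpressions:
Each of the 7 symbol leaves contributes a 2-state fragment.
  bc — 4 states
  (bc)* — 6 states
  (bc)*c — 8 states
  ((bc)*c)* — 10 states
  b | ((bc)*c)* — 14 states
  a | c — 6 states
  a(b | ((bc)*c)*)(a | c) — 22 states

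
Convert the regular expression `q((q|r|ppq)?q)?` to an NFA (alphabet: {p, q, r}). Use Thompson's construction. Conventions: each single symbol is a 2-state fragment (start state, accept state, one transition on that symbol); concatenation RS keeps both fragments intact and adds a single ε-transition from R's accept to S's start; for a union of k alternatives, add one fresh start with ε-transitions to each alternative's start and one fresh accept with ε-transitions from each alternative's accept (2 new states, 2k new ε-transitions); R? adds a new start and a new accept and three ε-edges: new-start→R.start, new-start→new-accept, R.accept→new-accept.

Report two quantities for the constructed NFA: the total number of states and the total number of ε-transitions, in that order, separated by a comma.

Per subexpression:
Each of the 7 symbol leaves contributes 2 states and 0 ε-transitions.
  ppq — 6 states, 2 ε-transitions
  q|r|ppq — 12 states, 8 ε-transitions
  (q|r|ppq)? — 14 states, 11 ε-transitions
  (q|r|ppq)?q — 16 states, 12 ε-transitions
  ((q|r|ppq)?q)? — 18 states, 15 ε-transitions
  q((q|r|ppq)?q)? — 20 states, 16 ε-transitions

20, 16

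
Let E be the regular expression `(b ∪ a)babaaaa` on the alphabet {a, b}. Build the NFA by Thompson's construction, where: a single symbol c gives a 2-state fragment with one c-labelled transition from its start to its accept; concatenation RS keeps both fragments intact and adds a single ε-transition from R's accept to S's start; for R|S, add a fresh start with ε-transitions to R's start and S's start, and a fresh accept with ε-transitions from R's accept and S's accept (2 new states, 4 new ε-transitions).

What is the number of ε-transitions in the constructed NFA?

11

Building bottom-up:
Each of the 9 symbol leaves contributes 0 ε-transitions.
  b ∪ a : 4 ε-transitions
  (b ∪ a)babaaaa : 11 ε-transitions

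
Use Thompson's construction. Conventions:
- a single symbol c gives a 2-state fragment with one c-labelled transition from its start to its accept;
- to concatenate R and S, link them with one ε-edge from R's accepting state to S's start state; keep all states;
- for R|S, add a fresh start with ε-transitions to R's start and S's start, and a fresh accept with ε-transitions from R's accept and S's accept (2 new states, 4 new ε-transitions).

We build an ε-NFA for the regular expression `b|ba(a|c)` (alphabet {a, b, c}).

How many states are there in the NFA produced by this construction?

By structural recursion:
Each of the 5 symbol leaves contributes a 2-state fragment.
  a|c — 6 states
  ba(a|c) — 10 states
  b|ba(a|c) — 14 states

14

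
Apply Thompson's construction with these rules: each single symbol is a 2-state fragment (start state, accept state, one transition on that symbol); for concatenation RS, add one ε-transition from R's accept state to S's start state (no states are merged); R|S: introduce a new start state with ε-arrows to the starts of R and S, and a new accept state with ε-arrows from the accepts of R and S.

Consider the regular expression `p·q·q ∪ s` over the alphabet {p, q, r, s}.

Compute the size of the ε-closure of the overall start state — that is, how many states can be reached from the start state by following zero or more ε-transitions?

Compute the ε-closure size of each fragment's start state recursively; a symbol fragment's start has no outgoing ε-edge, so its closure is just itself (size 1).
  p·q·q : same as the first factor's closure: |ε-closure| = 1
  p·q·q ∪ s : new start ε-reaches every alternative's start; none of them accept ε, so the new accept is not reached: |ε-closure| = 1 + 1 + 1 = 3

3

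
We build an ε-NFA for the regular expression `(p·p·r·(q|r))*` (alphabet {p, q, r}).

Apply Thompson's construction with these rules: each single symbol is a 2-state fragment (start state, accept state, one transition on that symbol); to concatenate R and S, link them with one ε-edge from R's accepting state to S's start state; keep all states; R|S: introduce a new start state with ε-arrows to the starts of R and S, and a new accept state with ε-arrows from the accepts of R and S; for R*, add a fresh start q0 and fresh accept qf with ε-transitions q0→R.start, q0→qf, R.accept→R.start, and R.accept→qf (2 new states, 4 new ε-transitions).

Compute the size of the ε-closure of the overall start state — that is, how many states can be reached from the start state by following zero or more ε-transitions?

3

Compute the ε-closure size of each fragment's start state recursively; a symbol fragment's start has no outgoing ε-edge, so its closure is just itself (size 1).
  q|r → new start ε-reaches every alternative's start; none of them accept ε, so the new accept is not reached: |ε-closure| = 1 + 1 + 1 = 3
  p·p·r·(q|r) → |ε-closure| equals the left operand's closure size = 1 (its accept is not ε-reachable, so the closure stops there)
  (p·p·r·(q|r))* → the star's fresh start ε-reaches both the body's start and the fresh accept: |ε-closure| = 2 + 1 = 3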